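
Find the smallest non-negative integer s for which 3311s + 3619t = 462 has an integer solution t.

Reduce mod 3619: 3311s ≡ 462 (mod 3619). With g = gcd(3311, 3619) = 77 dividing 462, divide through: 43s ≡ 6 (mod 47).
Since gcd(43, 47) = 1, s ≡ 6·(43)⁻¹ ≡ 22 (mod 47). Smallest non-negative: 22.

22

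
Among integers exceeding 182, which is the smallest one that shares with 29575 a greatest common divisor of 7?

189

gcd(a, 29575) = 7 forces 7 | a; write a = 7s. Then gcd(7s, 7·4225) = 7·gcd(s, 4225), so need gcd(s, 4225) = 1.
7s > 182 gives s ≥ 27. The least s ≥ 27 coprime to 4225 is 27, so a = 7·27 = 189.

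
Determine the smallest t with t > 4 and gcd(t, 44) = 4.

gcd(t, 44) = 4 forces 4 | t; write t = 4s. Then gcd(4s, 4·11) = 4·gcd(s, 11), so need gcd(s, 11) = 1.
4s > 4 gives s ≥ 2. The least s ≥ 2 coprime to 11 is 2, so t = 4·2 = 8.

8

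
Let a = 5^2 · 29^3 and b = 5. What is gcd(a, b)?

min exponent per shared prime: 5 = 5

5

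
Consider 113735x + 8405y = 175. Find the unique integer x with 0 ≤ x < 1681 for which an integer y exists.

1446

gcd(113735, 8405) = 5 (Euclid: 113735 = 13·8405 + 4470; 8405 = 1·4470 + 3935; 4470 = 1·3935 + 535; 3935 = 7·535 + 190; 535 = 2·190 + 155; 190 = 1·155 + 35; 155 = 4·35 + 15; 35 = 2·15 + 5; 15 = 3·5 + 0), and 5 | 175.
Extended Euclid: 113735·(-487) + 8405·(6590) = 5. Scale by 35: x₀ = -17045.
General solution x = x₀ + 1681t; reducing mod 1681 gives x = 1446 (and y = -19567).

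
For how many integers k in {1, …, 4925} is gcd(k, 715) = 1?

3307

Prime factors of 715: 5, 11, 13. Count integers ≤ 4925 divisible by none of them.
By inclusion–exclusion: 4925 − ⌊4925/5⌋ − ⌊4925/11⌋ − ⌊4925/13⌋ + ⌊4925/55⌋ + ⌊4925/65⌋ + ⌊4925/143⌋ − ⌊4925/715⌋ = 3307.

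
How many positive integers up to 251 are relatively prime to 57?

159

57 = 3·19. Inclusion–exclusion on these primes:
251 − ⌊251/3⌋ − ⌊251/19⌋ + ⌊251/57⌋ = 159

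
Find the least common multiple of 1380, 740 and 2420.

1380 = 2² · 3 · 5 · 23; 740 = 2² · 5 · 37; 2420 = 2² · 5 · 11²
lcm takes max exponent of each prime: 2² · 3 · 5 · 11² · 23 · 37 = 6178260

6178260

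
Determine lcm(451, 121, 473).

lcm(451, 121) = 451·121/gcd = 54571/11 = 4961
lcm(4961, 473) = 4961·473/gcd = 2346553/11 = 213323

213323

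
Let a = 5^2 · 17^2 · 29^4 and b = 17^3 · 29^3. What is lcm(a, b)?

86871788825

max exponent per prime: 5^2 · 17^3 · 29^4 = 86871788825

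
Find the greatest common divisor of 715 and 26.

Euclid: 715 = 27·26 + 13; 26 = 2·13 + 0. Last nonzero remainder: 13.

13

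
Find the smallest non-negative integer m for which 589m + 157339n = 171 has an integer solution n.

Reduce mod 157339: 589m ≡ 171 (mod 157339). With g = gcd(589, 157339) = 19 dividing 171, divide through: 31m ≡ 9 (mod 8281).
Since gcd(31, 8281) = 1, m ≡ 9·(31)⁻¹ ≡ 5610 (mod 8281). Smallest non-negative: 5610.

5610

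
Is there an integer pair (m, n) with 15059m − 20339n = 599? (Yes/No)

By Bézout, 15059m − 20339n = 599 has integer solutions iff gcd(15059, 20339) | 599.
Euclid: 20339 = 1·15059 + 5280; 15059 = 2·5280 + 4499; 5280 = 1·4499 + 781; 4499 = 5·781 + 594; 781 = 1·594 + 187; 594 = 3·187 + 33; 187 = 5·33 + 22; 33 = 1·22 + 11; 22 = 2·11 + 0. gcd = 11; 599 mod 11 = 5. No.

No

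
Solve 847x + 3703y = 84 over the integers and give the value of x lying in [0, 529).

140

Euclid: 3703 = 4·847 + 315; 847 = 2·315 + 217; 315 = 1·217 + 98; 217 = 2·98 + 21; 98 = 4·21 + 14; 21 = 1·14 + 7; 14 = 2·7 + 0 → gcd = 7; 84 = 7·12.
Back-substitution yields 847·(188) + 3703·(-43) = 7, so one solution is x = 188·12 = 2256, y = -43·12 = -516.
Solutions in x differ by 3703/7 = 529; the one in [0, 529) is 2256 mod 529 = 140.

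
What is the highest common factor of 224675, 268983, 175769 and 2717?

209

224675 = 5² · 11 · 19 · 43; 268983 = 3² · 11² · 13 · 19; 175769 = 11 · 19 · 29²; 2717 = 11 · 13 · 19
gcd takes min exponent of each prime: 11 · 19 = 209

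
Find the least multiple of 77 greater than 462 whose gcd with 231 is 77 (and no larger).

539

231 = 77·3. Any m with gcd(m, 231) = 77 is a multiple of 77, say 77s, with s coprime to 3.
Need s > 462/77, so s ≥ 7. First s ≥ 7 with gcd(s, 3) = 1 is s = 7. Thus m = 77·7 = 539.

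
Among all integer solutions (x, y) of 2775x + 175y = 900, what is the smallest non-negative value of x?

Reduce mod 175: 2775x ≡ 900 (mod 175). With g = gcd(2775, 175) = 25 dividing 900, divide through: 111x ≡ 36 (mod 7).
Since gcd(111, 7) = 1, x ≡ 36·(111)⁻¹ ≡ 6 (mod 7). Smallest non-negative: 6.

6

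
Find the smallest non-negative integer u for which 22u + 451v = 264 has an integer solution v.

Reduce mod 451: 22u ≡ 264 (mod 451). With g = gcd(22, 451) = 11 dividing 264, divide through: 2u ≡ 24 (mod 41).
Since gcd(2, 41) = 1, u ≡ 24·(2)⁻¹ ≡ 12 (mod 41). Smallest non-negative: 12.

12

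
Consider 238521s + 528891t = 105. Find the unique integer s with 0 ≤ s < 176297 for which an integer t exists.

Reduce mod 528891: 238521s ≡ 105 (mod 528891). With g = gcd(238521, 528891) = 3 dividing 105, divide through: 79507s ≡ 35 (mod 176297).
Since gcd(79507, 176297) = 1, s ≡ 35·(79507)⁻¹ ≡ 169585 (mod 176297). Smallest non-negative: 169585.

169585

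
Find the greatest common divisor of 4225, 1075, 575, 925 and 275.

gcd(4225, 1075): 4225 = 3·1075 + 1000; 1075 = 1·1000 + 75; 1000 = 13·75 + 25; 75 = 3·25 + 0 → 25
gcd(25, 575): 575 = 23·25 + 0 → 25
gcd(25, 925): 925 = 37·25 + 0 → 25
gcd(25, 275): 275 = 11·25 + 0 → 25

25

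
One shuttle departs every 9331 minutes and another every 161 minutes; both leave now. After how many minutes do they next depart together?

9331 = 7 · 31 · 43; 161 = 7 · 23
max exponents: 7 · 23 · 31 · 43 = 214613

214613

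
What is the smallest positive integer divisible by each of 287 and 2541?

104181

gcd first: 2541 = 8·287 + 245; 287 = 1·245 + 42; 245 = 5·42 + 35; 42 = 1·35 + 7; 35 = 5·7 + 0 → gcd = 7
lcm = 287·2541/gcd = 729267/7 = 104181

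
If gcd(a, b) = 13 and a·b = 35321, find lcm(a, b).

2717

For any two positive integers, gcd × lcm equals their product. Hence lcm = 35321 / 13 = 2717.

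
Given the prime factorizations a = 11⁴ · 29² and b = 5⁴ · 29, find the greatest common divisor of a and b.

min exponent per shared prime: 29 = 29

29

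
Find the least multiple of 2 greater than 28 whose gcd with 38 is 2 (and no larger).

gcd(a, 38) = 2 forces 2 | a; write a = 2s. Then gcd(2s, 2·19) = 2·gcd(s, 19), so need gcd(s, 19) = 1.
2s > 28 gives s ≥ 15. The least s ≥ 15 coprime to 19 is 15, so a = 2·15 = 30.

30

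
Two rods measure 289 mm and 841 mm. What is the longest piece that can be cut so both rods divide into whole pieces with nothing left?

289 = 17²
841 = 29²
Common: 1 = 1

1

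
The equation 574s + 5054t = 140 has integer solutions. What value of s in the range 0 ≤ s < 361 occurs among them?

Reduce mod 5054: 574s ≡ 140 (mod 5054). With g = gcd(574, 5054) = 14 dividing 140, divide through: 41s ≡ 10 (mod 361).
Since gcd(41, 361) = 1, s ≡ 10·(41)⁻¹ ≡ 282 (mod 361). Smallest non-negative: 282.

282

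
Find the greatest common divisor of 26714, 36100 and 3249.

361

26714 = 2 · 19² · 37; 36100 = 2² · 5² · 19²; 3249 = 3² · 19²
gcd takes min exponent of each prime: 19² = 361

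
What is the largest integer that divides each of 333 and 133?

Euclid: 333 = 2·133 + 67; 133 = 1·67 + 66; 67 = 1·66 + 1; 66 = 66·1 + 0. Last nonzero remainder: 1.

1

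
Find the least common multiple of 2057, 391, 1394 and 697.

3879502

2057 = 11² · 17; 391 = 17 · 23; 1394 = 2 · 17 · 41; 697 = 17 · 41
lcm takes max exponent of each prime: 2 · 11² · 17 · 23 · 41 = 3879502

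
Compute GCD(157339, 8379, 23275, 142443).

931

157339 = 7² · 13² · 19; 8379 = 3² · 7² · 19; 23275 = 5² · 7² · 19; 142443 = 3² · 7² · 17 · 19
gcd takes min exponent of each prime: 7² · 19 = 931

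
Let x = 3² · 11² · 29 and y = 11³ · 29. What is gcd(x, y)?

min exponent per shared prime: 11² · 29 = 3509

3509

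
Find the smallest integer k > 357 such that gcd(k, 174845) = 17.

391

174845 = 17·10285. Any k with gcd(k, 174845) = 17 is a multiple of 17, say 17s, with s coprime to 10285.
Need s > 357/17, so s ≥ 22. First s ≥ 22 with gcd(s, 10285) = 1 is s = 23. Thus k = 17·23 = 391.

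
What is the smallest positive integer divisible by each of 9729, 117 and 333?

9729 = 3² · 23 · 47; 117 = 3² · 13; 333 = 3² · 37
lcm takes max exponent of each prime: 3² · 13 · 23 · 37 · 47 = 4679649

4679649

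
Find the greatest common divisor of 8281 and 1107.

Euclid: 8281 = 7·1107 + 532; 1107 = 2·532 + 43; 532 = 12·43 + 16; 43 = 2·16 + 11; 16 = 1·11 + 5; 11 = 2·5 + 1; 5 = 5·1 + 0. Last nonzero remainder: 1.

1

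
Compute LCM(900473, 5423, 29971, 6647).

8609196334277

lcm(900473, 5423) = 900473·5423/gcd = 4883265079/17 = 287250887
lcm(287250887, 29971) = 287250887·29971/gcd = 8609196334277/17 = 506423313781
lcm(506423313781, 6647) = 506423313781·6647/gcd = 3366195766702307/391 = 8609196334277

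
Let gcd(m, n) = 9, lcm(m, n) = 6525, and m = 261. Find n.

Using mn = gcd(m,n)·lcm(m,n) = 9·6525 = 58725, we get n = 58725/261 = 225.

225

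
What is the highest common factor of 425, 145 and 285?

gcd(425, 145): 425 = 2·145 + 135; 145 = 1·135 + 10; 135 = 13·10 + 5; 10 = 2·5 + 0 → 5
gcd(5, 285): 285 = 57·5 + 0 → 5

5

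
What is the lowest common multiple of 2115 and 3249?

gcd first: 3249 = 1·2115 + 1134; 2115 = 1·1134 + 981; 1134 = 1·981 + 153; 981 = 6·153 + 63; 153 = 2·63 + 27; 63 = 2·27 + 9; 27 = 3·9 + 0 → gcd = 9
lcm = 2115·3249/gcd = 6871635/9 = 763515

763515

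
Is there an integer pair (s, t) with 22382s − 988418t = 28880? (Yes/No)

By Bézout, 22382s − 988418t = 28880 has integer solutions iff gcd(22382, 988418) | 28880.
Euclid: 988418 = 44·22382 + 3610; 22382 = 6·3610 + 722; 3610 = 5·722 + 0. gcd = 722; 28880 mod 722 = 0. Yes.

Yes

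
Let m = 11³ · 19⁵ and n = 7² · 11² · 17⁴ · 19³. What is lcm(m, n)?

13487697769577801

max exponent per prime: 7² · 11³ · 17⁴ · 19⁵ = 13487697769577801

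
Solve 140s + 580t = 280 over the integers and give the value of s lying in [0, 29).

2

Euclid: 580 = 4·140 + 20; 140 = 7·20 + 0 → gcd = 20; 280 = 20·14.
Back-substitution yields 140·(-4) + 580·(1) = 20, so one solution is s = -4·14 = -56, t = 1·14 = 14.
Solutions in s differ by 580/20 = 29; the one in [0, 29) is -56 mod 29 = 2.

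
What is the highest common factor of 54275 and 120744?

Euclid: 120744 = 2·54275 + 12194; 54275 = 4·12194 + 5499; 12194 = 2·5499 + 1196; 5499 = 4·1196 + 715; 1196 = 1·715 + 481; 715 = 1·481 + 234; 481 = 2·234 + 13; 234 = 18·13 + 0. Last nonzero remainder: 13.

13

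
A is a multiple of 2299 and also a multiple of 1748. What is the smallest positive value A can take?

gcd first: 2299 = 1·1748 + 551; 1748 = 3·551 + 95; 551 = 5·95 + 76; 95 = 1·76 + 19; 76 = 4·19 + 0 → gcd = 19
lcm = 2299·1748/gcd = 4018652/19 = 211508

211508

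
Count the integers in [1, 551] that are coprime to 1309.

Prime factors of 1309: 7, 11, 17. Count integers ≤ 551 divisible by none of them.
By inclusion–exclusion: 551 − ⌊551/7⌋ − ⌊551/11⌋ − ⌊551/17⌋ + ⌊551/77⌋ + ⌊551/119⌋ + ⌊551/187⌋ − ⌊551/1309⌋ = 404.

404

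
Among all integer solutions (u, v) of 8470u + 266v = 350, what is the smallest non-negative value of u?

gcd(8470, 266) = 14 (Euclid: 8470 = 31·266 + 224; 266 = 1·224 + 42; 224 = 5·42 + 14; 42 = 3·14 + 0), and 14 | 350.
Extended Euclid: 8470·(6) + 266·(-191) = 14. Scale by 25: u₀ = 150.
General solution u = u₀ + 19t; reducing mod 19 gives u = 17 (and v = -540).

17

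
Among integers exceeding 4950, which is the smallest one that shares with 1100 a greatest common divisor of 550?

6050

Multiples of 550 above 4950: 550·10, 550·11, … . Need the cofactor coprime to 1100/550 = 2.
Checking s = 10, 11, … the first with gcd(s, 2) = 1 is s = 11, giving 6050.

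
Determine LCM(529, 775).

gcd first: 775 = 1·529 + 246; 529 = 2·246 + 37; 246 = 6·37 + 24; 37 = 1·24 + 13; 24 = 1·13 + 11; 13 = 1·11 + 2; 11 = 5·2 + 1; 2 = 2·1 + 0 → gcd = 1
lcm = 529·775/gcd = 409975/1 = 409975

409975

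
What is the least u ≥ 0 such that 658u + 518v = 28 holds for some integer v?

Reduce mod 518: 658u ≡ 28 (mod 518). With g = gcd(658, 518) = 14 dividing 28, divide through: 47u ≡ 2 (mod 37).
Since gcd(47, 37) = 1, u ≡ 2·(47)⁻¹ ≡ 15 (mod 37). Smallest non-negative: 15.

15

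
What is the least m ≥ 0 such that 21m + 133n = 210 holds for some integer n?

Reduce mod 133: 21m ≡ 210 (mod 133). With g = gcd(21, 133) = 7 dividing 210, divide through: 3m ≡ 30 (mod 19).
Since gcd(3, 19) = 1, m ≡ 30·(3)⁻¹ ≡ 10 (mod 19). Smallest non-negative: 10.

10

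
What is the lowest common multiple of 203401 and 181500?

203401 = 11² · 41²; 181500 = 2² · 3 · 5³ · 11²
max exponents: 2² · 3 · 5³ · 11² · 41² = 305101500

305101500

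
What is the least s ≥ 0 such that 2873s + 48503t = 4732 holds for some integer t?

238

gcd(2873, 48503) = 169 (Euclid: 48503 = 16·2873 + 2535; 2873 = 1·2535 + 338; 2535 = 7·338 + 169; 338 = 2·169 + 0), and 169 | 4732.
Extended Euclid: 2873·(-135) + 48503·(8) = 169. Scale by 28: s₀ = -3780.
General solution s = s₀ + 287k; reducing mod 287 gives s = 238 (and t = -14).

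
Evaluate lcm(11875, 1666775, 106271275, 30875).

lcm(11875, 1666775) = 11875·1666775/gcd = 19792953125/475 = 41669375
lcm(41669375, 106271275) = 41669375·106271275/gcd = 4428257609703125/57475 = 77046674375
lcm(77046674375, 30875) = 77046674375·30875/gcd = 2378816071328125/2375 = 1001606766875

1001606766875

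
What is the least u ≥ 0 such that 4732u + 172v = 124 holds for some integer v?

19

Euclid: 4732 = 27·172 + 88; 172 = 1·88 + 84; 88 = 1·84 + 4; 84 = 21·4 + 0 → gcd = 4; 124 = 4·31.
Back-substitution yields 4732·(2) + 172·(-55) = 4, so one solution is u = 2·31 = 62, v = -55·31 = -1705.
Solutions in u differ by 172/4 = 43; the one in [0, 43) is 62 mod 43 = 19.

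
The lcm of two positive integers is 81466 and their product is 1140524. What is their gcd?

gcd·lcm = product, so gcd = 1140524/81466 = 14.

14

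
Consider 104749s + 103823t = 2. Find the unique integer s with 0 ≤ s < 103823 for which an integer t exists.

Euclid: 104749 = 1·103823 + 926; 103823 = 112·926 + 111; 926 = 8·111 + 38; 111 = 2·38 + 35; 38 = 1·35 + 3; 35 = 11·3 + 2; 3 = 1·2 + 1; 2 = 2·1 + 0 → gcd = 1; 2 = 1·2.
Back-substitution yields 104749·(35542) + 103823·(-35859) = 1, so one solution is s = 35542·2 = 71084, t = -35859·2 = -71718.
Solutions in s differ by 103823/1 = 103823; the one in [0, 103823) is 71084 mod 103823 = 71084.

71084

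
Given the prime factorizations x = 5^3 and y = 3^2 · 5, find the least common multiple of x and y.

max exponent per prime: 3^2 · 5^3 = 1125

1125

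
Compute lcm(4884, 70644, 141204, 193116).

10101449351532

4884 = 2² · 3 · 11 · 37; 70644 = 2² · 3 · 7 · 29²; 141204 = 2² · 3 · 7 · 41²; 193116 = 2² · 3 · 7 · 11² · 19
lcm takes max exponent of each prime: 2² · 3 · 7 · 11² · 19 · 29² · 37 · 41² = 10101449351532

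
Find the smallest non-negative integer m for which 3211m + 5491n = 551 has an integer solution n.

gcd(3211, 5491) = 19 (Euclid: 5491 = 1·3211 + 2280; 3211 = 1·2280 + 931; 2280 = 2·931 + 418; 931 = 2·418 + 95; 418 = 4·95 + 38; 95 = 2·38 + 19; 38 = 2·19 + 0), and 19 | 551.
Extended Euclid: 3211·(118) + 5491·(-69) = 19. Scale by 29: m₀ = 3422.
General solution m = m₀ + 289t; reducing mod 289 gives m = 243 (and n = -142).

243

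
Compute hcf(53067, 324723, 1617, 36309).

147

gcd(53067, 324723): 324723 = 6·53067 + 6321; 53067 = 8·6321 + 2499; 6321 = 2·2499 + 1323; 2499 = 1·1323 + 1176; 1323 = 1·1176 + 147; 1176 = 8·147 + 0 → 147
gcd(147, 1617): 1617 = 11·147 + 0 → 147
gcd(147, 36309): 36309 = 247·147 + 0 → 147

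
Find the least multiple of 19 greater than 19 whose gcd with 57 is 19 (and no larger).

57 = 19·3. Any m with gcd(m, 57) = 19 is a multiple of 19, say 19s, with s coprime to 3.
Need s > 19/19, so s ≥ 2. First s ≥ 2 with gcd(s, 3) = 1 is s = 2. Thus m = 19·2 = 38.

38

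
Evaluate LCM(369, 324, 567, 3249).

369 = 3² · 41; 324 = 2² · 3⁴; 567 = 3⁴ · 7; 3249 = 3² · 19²
lcm takes max exponent of each prime: 2² · 3⁴ · 7 · 19² · 41 = 33568668

33568668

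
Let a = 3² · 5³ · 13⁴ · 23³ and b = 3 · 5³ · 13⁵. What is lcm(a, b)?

max exponent per prime: 3² · 5³ · 13⁵ · 23³ = 5082212172375

5082212172375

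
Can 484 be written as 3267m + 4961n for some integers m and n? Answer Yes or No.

gcd(3267, 4961): 4961 = 1·3267 + 1694; 3267 = 1·1694 + 1573; 1694 = 1·1573 + 121; 1573 = 13·121 + 0 → 121
121 divides 484, so a solution exists.

Yes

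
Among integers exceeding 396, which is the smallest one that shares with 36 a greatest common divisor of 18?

Multiples of 18 above 396: 18·23, 18·24, … . Need the cofactor coprime to 36/18 = 2.
Checking s = 23, 24, … the first with gcd(s, 2) = 1 is s = 23, giving 414.

414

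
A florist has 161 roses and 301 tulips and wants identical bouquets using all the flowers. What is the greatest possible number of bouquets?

161 = 7 · 23
301 = 7 · 43
Common: 7 = 7

7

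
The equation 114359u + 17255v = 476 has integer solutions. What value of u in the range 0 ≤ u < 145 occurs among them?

59

Euclid: 114359 = 6·17255 + 10829; 17255 = 1·10829 + 6426; 10829 = 1·6426 + 4403; 6426 = 1·4403 + 2023; 4403 = 2·2023 + 357; 2023 = 5·357 + 238; 357 = 1·238 + 119; 238 = 2·119 + 0 → gcd = 119; 476 = 119·4.
Back-substitution yields 114359·(51) + 17255·(-338) = 119, so one solution is u = 51·4 = 204, v = -338·4 = -1352.
Solutions in u differ by 17255/119 = 145; the one in [0, 145) is 204 mod 145 = 59.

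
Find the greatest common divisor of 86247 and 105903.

Euclid: 105903 = 1·86247 + 19656; 86247 = 4·19656 + 7623; 19656 = 2·7623 + 4410; 7623 = 1·4410 + 3213; 4410 = 1·3213 + 1197; 3213 = 2·1197 + 819; 1197 = 1·819 + 378; 819 = 2·378 + 63; 378 = 6·63 + 0. Last nonzero remainder: 63.

63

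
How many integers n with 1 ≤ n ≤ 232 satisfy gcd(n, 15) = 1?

124

15 = 3·5. Inclusion–exclusion on these primes:
232 − ⌊232/3⌋ − ⌊232/5⌋ + ⌊232/15⌋ = 124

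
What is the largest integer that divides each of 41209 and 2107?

Euclid: 41209 = 19·2107 + 1176; 2107 = 1·1176 + 931; 1176 = 1·931 + 245; 931 = 3·245 + 196; 245 = 1·196 + 49; 196 = 4·49 + 0. Last nonzero remainder: 49.

49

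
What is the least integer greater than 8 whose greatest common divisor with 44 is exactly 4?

Multiples of 4 above 8: 4·3, 4·4, … . Need the cofactor coprime to 44/4 = 11.
Checking s = 3, 4, … the first with gcd(s, 11) = 1 is s = 3, giving 12.

12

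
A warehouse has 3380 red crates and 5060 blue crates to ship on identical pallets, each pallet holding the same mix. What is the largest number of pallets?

20

3380 = 2² · 5 · 13²
5060 = 2² · 5 · 11 · 23
Common: 2² · 5 = 20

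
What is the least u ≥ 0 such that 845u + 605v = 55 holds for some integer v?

Euclid: 845 = 1·605 + 240; 605 = 2·240 + 125; 240 = 1·125 + 115; 125 = 1·115 + 10; 115 = 11·10 + 5; 10 = 2·5 + 0 → gcd = 5; 55 = 5·11.
Back-substitution yields 845·(58) + 605·(-81) = 5, so one solution is u = 58·11 = 638, v = -81·11 = -891.
Solutions in u differ by 605/5 = 121; the one in [0, 121) is 638 mod 121 = 33.

33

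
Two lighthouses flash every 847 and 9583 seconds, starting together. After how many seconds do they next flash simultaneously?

1159543

847 = 7 · 11²; 9583 = 7 · 37²
max exponents: 7 · 11² · 37² = 1159543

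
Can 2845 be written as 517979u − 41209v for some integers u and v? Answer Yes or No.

By Bézout, 517979u − 41209v = 2845 has integer solutions iff gcd(517979, 41209) | 2845.
Euclid: 517979 = 12·41209 + 23471; 41209 = 1·23471 + 17738; 23471 = 1·17738 + 5733; 17738 = 3·5733 + 539; 5733 = 10·539 + 343; 539 = 1·343 + 196; 343 = 1·196 + 147; 196 = 1·147 + 49; 147 = 3·49 + 0. gcd = 49; 2845 mod 49 = 3. No.

No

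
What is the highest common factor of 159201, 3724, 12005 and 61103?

49

gcd(159201, 3724): 159201 = 42·3724 + 2793; 3724 = 1·2793 + 931; 2793 = 3·931 + 0 → 931
gcd(931, 12005): 12005 = 12·931 + 833; 931 = 1·833 + 98; 833 = 8·98 + 49; 98 = 2·49 + 0 → 49
gcd(49, 61103): 61103 = 1247·49 + 0 → 49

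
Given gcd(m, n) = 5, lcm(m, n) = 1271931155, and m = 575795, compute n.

Using mn = gcd(m,n)·lcm(m,n) = 5·1271931155 = 6359655775, we get n = 6359655775/575795 = 11045.

11045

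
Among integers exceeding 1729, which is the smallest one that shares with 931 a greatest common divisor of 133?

Multiples of 133 above 1729: 133·14, 133·15, … . Need the cofactor coprime to 931/133 = 7.
Checking s = 14, 15, … the first with gcd(s, 7) = 1 is s = 15, giving 1995.

1995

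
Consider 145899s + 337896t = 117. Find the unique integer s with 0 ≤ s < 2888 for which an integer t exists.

gcd(145899, 337896) = 117 (Euclid: 337896 = 2·145899 + 46098; 145899 = 3·46098 + 7605; 46098 = 6·7605 + 468; 7605 = 16·468 + 117; 468 = 4·117 + 0), and 117 | 117.
Extended Euclid: 145899·(711) + 337896·(-307) = 117. Scale by 1: s₀ = 711.
General solution s = s₀ + 2888k; reducing mod 2888 gives s = 711 (and t = -307).

711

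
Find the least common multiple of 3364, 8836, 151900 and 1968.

3364 = 2² · 29²; 8836 = 2² · 47²; 151900 = 2² · 5² · 7² · 31; 1968 = 2⁴ · 3 · 41
lcm takes max exponent of each prime: 2⁴ · 3 · 5² · 7² · 29² · 31 · 41 · 47² = 138839994661200

138839994661200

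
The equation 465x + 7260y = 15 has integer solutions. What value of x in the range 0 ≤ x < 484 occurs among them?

Reduce mod 7260: 465x ≡ 15 (mod 7260). With g = gcd(465, 7260) = 15 dividing 15, divide through: 31x ≡ 1 (mod 484).
Since gcd(31, 484) = 1, x ≡ 1·(31)⁻¹ ≡ 203 (mod 484). Smallest non-negative: 203.

203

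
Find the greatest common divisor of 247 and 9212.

1

Euclid: 9212 = 37·247 + 73; 247 = 3·73 + 28; 73 = 2·28 + 17; 28 = 1·17 + 11; 17 = 1·11 + 6; 11 = 1·6 + 5; 6 = 1·5 + 1; 5 = 5·1 + 0. Last nonzero remainder: 1.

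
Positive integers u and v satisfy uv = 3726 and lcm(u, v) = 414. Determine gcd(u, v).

9

From gcd × lcm = uv: gcd = 3726 / 414 = 9.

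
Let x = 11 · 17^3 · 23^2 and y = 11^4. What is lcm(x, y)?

max exponent per prime: 11^4 · 17^3 · 23^2 = 38051622257

38051622257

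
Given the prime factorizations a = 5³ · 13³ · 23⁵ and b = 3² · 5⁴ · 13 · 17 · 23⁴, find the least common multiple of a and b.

1352199232726875

max exponent per prime: 3² · 5⁴ · 13³ · 17 · 23⁵ = 1352199232726875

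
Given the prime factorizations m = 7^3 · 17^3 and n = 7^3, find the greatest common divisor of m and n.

343

min exponent per shared prime: 7^3 = 343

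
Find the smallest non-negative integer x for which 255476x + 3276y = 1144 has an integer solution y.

41

Euclid: 255476 = 77·3276 + 3224; 3276 = 1·3224 + 52; 3224 = 62·52 + 0 → gcd = 52; 1144 = 52·22.
Back-substitution yields 255476·(-1) + 3276·(78) = 52, so one solution is x = -1·22 = -22, y = 78·22 = 1716.
Solutions in x differ by 3276/52 = 63; the one in [0, 63) is -22 mod 63 = 41.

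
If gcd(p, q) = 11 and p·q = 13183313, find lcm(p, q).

1198483

For any two positive integers, gcd × lcm equals their product. Hence lcm = 13183313 / 11 = 1198483.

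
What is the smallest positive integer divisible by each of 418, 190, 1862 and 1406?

3789170

lcm(418, 190) = 418·190/gcd = 79420/38 = 2090
lcm(2090, 1862) = 2090·1862/gcd = 3891580/38 = 102410
lcm(102410, 1406) = 102410·1406/gcd = 143988460/38 = 3789170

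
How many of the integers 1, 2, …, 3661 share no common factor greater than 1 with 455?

2317

Prime factors of 455: 5, 7, 13. Count integers ≤ 3661 divisible by none of them.
By inclusion–exclusion: 3661 − ⌊3661/5⌋ − ⌊3661/7⌋ − ⌊3661/13⌋ + ⌊3661/35⌋ + ⌊3661/65⌋ + ⌊3661/91⌋ − ⌊3661/455⌋ = 2317.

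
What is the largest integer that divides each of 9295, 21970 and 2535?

845

gcd(9295, 21970): 21970 = 2·9295 + 3380; 9295 = 2·3380 + 2535; 3380 = 1·2535 + 845; 2535 = 3·845 + 0 → 845
gcd(845, 2535): 2535 = 3·845 + 0 → 845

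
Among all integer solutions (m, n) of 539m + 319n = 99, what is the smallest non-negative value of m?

gcd(539, 319) = 11 (Euclid: 539 = 1·319 + 220; 319 = 1·220 + 99; 220 = 2·99 + 22; 99 = 4·22 + 11; 22 = 2·11 + 0), and 11 | 99.
Extended Euclid: 539·(-13) + 319·(22) = 11. Scale by 9: m₀ = -117.
General solution m = m₀ + 29t; reducing mod 29 gives m = 28 (and n = -47).

28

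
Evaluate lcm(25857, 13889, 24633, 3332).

lcm(25857, 13889) = 25857·13889/gcd = 359127873/17 = 21125169
lcm(21125169, 24633) = 21125169·24633/gcd = 520376287977/153 = 3401152209
lcm(3401152209, 3332) = 3401152209·3332/gcd = 11332639160388/119 = 95232261852

95232261852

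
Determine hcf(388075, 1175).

25

Euclid: 388075 = 330·1175 + 325; 1175 = 3·325 + 200; 325 = 1·200 + 125; 200 = 1·125 + 75; 125 = 1·75 + 50; 75 = 1·50 + 25; 50 = 2·25 + 0. Last nonzero remainder: 25.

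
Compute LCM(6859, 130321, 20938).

7558618

6859 = 19³; 130321 = 19⁴; 20938 = 2 · 19² · 29
lcm takes max exponent of each prime: 2 · 19⁴ · 29 = 7558618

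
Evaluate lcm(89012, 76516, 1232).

lcm(89012, 76516) = 89012·76516/gcd = 6810842192/44 = 154791868
lcm(154791868, 1232) = 154791868·1232/gcd = 190703581376/308 = 619167472

619167472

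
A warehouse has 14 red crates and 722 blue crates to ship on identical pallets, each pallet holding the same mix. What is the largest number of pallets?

14 = 2 · 7
722 = 2 · 19²
Common: 2 = 2

2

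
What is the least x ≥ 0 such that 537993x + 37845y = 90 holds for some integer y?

gcd(537993, 37845) = 9 (Euclid: 537993 = 14·37845 + 8163; 37845 = 4·8163 + 5193; 8163 = 1·5193 + 2970; 5193 = 1·2970 + 2223; 2970 = 1·2223 + 747; 2223 = 2·747 + 729; 747 = 1·729 + 18; 729 = 40·18 + 9; 18 = 2·9 + 0), and 9 | 90.
Extended Euclid: 537993·(-2077) + 37845·(29526) = 9. Scale by 10: x₀ = -20770.
General solution x = x₀ + 4205t; reducing mod 4205 gives x = 255 (and y = -3625).

255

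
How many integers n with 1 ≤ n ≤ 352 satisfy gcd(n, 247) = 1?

308

Prime factors of 247: 13, 19. Count integers ≤ 352 divisible by none of them.
By inclusion–exclusion: 352 − ⌊352/13⌋ − ⌊352/19⌋ + ⌊352/247⌋ = 308.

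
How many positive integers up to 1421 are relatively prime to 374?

608

Prime factors of 374: 2, 11, 17. Count integers ≤ 1421 divisible by none of them.
By inclusion–exclusion: 1421 − ⌊1421/2⌋ − ⌊1421/11⌋ − ⌊1421/17⌋ + ⌊1421/22⌋ + ⌊1421/34⌋ + ⌊1421/187⌋ − ⌊1421/374⌋ = 608.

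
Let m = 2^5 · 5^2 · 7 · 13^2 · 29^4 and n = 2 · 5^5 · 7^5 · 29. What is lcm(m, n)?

max exponent per prime: 2^5 · 5^5 · 7^5 · 13^2 · 29^4 = 200894892862300000

200894892862300000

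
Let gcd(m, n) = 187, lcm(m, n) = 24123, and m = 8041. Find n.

Using mn = gcd(m,n)·lcm(m,n) = 187·24123 = 4511001, we get n = 4511001/8041 = 561.

561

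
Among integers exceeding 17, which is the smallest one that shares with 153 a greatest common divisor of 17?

Multiples of 17 above 17: 17·2, 17·3, … . Need the cofactor coprime to 153/17 = 9.
Checking s = 2, 3, … the first with gcd(s, 9) = 1 is s = 2, giving 34.

34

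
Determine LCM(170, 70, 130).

15470

170 = 2 · 5 · 17; 70 = 2 · 5 · 7; 130 = 2 · 5 · 13
lcm takes max exponent of each prime: 2 · 5 · 7 · 13 · 17 = 15470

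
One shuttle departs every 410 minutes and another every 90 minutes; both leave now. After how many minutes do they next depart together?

3690

410 = 2 · 5 · 41; 90 = 2 · 3² · 5
max exponents: 2 · 3² · 5 · 41 = 3690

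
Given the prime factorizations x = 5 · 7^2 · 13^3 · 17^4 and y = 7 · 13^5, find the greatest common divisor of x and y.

15379

min exponent per shared prime: 7 · 13^3 = 15379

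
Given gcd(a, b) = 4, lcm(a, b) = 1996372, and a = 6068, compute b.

Using ab = gcd(a,b)·lcm(a,b) = 4·1996372 = 7985488, we get b = 7985488/6068 = 1316.

1316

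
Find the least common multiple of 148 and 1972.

72964

gcd first: 1972 = 13·148 + 48; 148 = 3·48 + 4; 48 = 12·4 + 0 → gcd = 4
lcm = 148·1972/gcd = 291856/4 = 72964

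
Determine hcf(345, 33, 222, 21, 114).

3

gcd(345, 33): 345 = 10·33 + 15; 33 = 2·15 + 3; 15 = 5·3 + 0 → 3
gcd(3, 222): 222 = 74·3 + 0 → 3
gcd(3, 21): 21 = 7·3 + 0 → 3
gcd(3, 114): 114 = 38·3 + 0 → 3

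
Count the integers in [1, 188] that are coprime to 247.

165

Prime factors of 247: 13, 19. Count integers ≤ 188 divisible by none of them.
By inclusion–exclusion: 188 − ⌊188/13⌋ − ⌊188/19⌋ + ⌊188/247⌋ = 165.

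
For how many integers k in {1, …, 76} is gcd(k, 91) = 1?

61

91 = 7·13. Inclusion–exclusion on these primes:
76 − ⌊76/7⌋ − ⌊76/13⌋ + ⌊76/91⌋ = 61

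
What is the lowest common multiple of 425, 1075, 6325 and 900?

425 = 5² · 17; 1075 = 5² · 43; 6325 = 5² · 11 · 23; 900 = 2² · 3² · 5²
lcm takes max exponent of each prime: 2² · 3² · 5² · 11 · 17 · 23 · 43 = 166448700

166448700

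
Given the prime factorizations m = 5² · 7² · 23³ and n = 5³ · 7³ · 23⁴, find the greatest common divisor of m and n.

14904575

min exponent per shared prime: 5² · 7² · 23³ = 14904575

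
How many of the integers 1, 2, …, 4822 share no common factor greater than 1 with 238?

1945

Prime factors of 238: 2, 7, 17. Count integers ≤ 4822 divisible by none of them.
By inclusion–exclusion: 4822 − ⌊4822/2⌋ − ⌊4822/7⌋ − ⌊4822/17⌋ + ⌊4822/14⌋ + ⌊4822/34⌋ + ⌊4822/119⌋ − ⌊4822/238⌋ = 1945.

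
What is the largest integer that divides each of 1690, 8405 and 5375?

1690 = 2 · 5 · 13²; 8405 = 5 · 41²; 5375 = 5³ · 43
gcd takes min exponent of each prime: 5 = 5

5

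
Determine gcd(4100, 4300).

100

4100 = 2² · 5² · 41
4300 = 2² · 5² · 43
Common: 2² · 5² = 100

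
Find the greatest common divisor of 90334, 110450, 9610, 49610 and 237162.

2

gcd(90334, 110450): 110450 = 1·90334 + 20116; 90334 = 4·20116 + 9870; 20116 = 2·9870 + 376; 9870 = 26·376 + 94; 376 = 4·94 + 0 → 94
gcd(94, 9610): 9610 = 102·94 + 22; 94 = 4·22 + 6; 22 = 3·6 + 4; 6 = 1·4 + 2; 4 = 2·2 + 0 → 2
gcd(2, 49610): 49610 = 24805·2 + 0 → 2
gcd(2, 237162): 237162 = 118581·2 + 0 → 2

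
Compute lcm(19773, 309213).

gcd first: 309213 = 15·19773 + 12618; 19773 = 1·12618 + 7155; 12618 = 1·7155 + 5463; 7155 = 1·5463 + 1692; 5463 = 3·1692 + 387; 1692 = 4·387 + 144; 387 = 2·144 + 99; 144 = 1·99 + 45; 99 = 2·45 + 9; 45 = 5·9 + 0 → gcd = 9
lcm = 19773·309213/gcd = 6114068649/9 = 679340961

679340961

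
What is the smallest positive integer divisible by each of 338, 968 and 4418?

lcm(338, 968) = 338·968/gcd = 327184/2 = 163592
lcm(163592, 4418) = 163592·4418/gcd = 722749456/2 = 361374728

361374728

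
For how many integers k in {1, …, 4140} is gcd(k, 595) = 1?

2672

595 = 5·7·17. Inclusion–exclusion on these primes:
4140 − ⌊4140/5⌋ − ⌊4140/7⌋ − ⌊4140/17⌋ + ⌊4140/35⌋ + ⌊4140/85⌋ + ⌊4140/119⌋ − ⌊4140/595⌋ = 2672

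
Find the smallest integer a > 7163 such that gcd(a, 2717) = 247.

7410

2717 = 247·11. Any a with gcd(a, 2717) = 247 is a multiple of 247, say 247s, with s coprime to 11.
Need s > 7163/247, so s ≥ 30. First s ≥ 30 with gcd(s, 11) = 1 is s = 30. Thus a = 247·30 = 7410.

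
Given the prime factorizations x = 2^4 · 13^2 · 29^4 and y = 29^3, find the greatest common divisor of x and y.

24389

min exponent per shared prime: 29^3 = 24389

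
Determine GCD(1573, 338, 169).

13

gcd(1573, 338): 1573 = 4·338 + 221; 338 = 1·221 + 117; 221 = 1·117 + 104; 117 = 1·104 + 13; 104 = 8·13 + 0 → 13
gcd(13, 169): 169 = 13·13 + 0 → 13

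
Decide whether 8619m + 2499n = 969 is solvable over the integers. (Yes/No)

By Bézout, 8619m + 2499n = 969 has integer solutions iff gcd(8619, 2499) | 969.
Euclid: 8619 = 3·2499 + 1122; 2499 = 2·1122 + 255; 1122 = 4·255 + 102; 255 = 2·102 + 51; 102 = 2·51 + 0. gcd = 51; 969 mod 51 = 0. Yes.

Yes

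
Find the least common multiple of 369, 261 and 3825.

369 = 3² · 41; 261 = 3² · 29; 3825 = 3² · 5² · 17
lcm takes max exponent of each prime: 3² · 5² · 17 · 29 · 41 = 4547925

4547925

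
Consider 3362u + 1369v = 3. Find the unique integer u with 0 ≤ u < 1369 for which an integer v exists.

Euclid: 3362 = 2·1369 + 624; 1369 = 2·624 + 121; 624 = 5·121 + 19; 121 = 6·19 + 7; 19 = 2·7 + 5; 7 = 1·5 + 2; 5 = 2·2 + 1; 2 = 2·1 + 0 → gcd = 1; 3 = 1·3.
Back-substitution yields 3362·(577) + 1369·(-1417) = 1, so one solution is u = 577·3 = 1731, v = -1417·3 = -4251.
Solutions in u differ by 1369/1 = 1369; the one in [0, 1369) is 1731 mod 1369 = 362.

362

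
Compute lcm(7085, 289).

gcd first: 7085 = 24·289 + 149; 289 = 1·149 + 140; 149 = 1·140 + 9; 140 = 15·9 + 5; 9 = 1·5 + 4; 5 = 1·4 + 1; 4 = 4·1 + 0 → gcd = 1
lcm = 7085·289/gcd = 2047565/1 = 2047565

2047565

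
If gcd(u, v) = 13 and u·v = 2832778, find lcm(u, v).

217906

Since gcd(u,v)·lcm(u,v) = uv, lcm = 2832778/13 = 217906.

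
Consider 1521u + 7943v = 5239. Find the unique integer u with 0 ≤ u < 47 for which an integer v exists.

40

Euclid: 7943 = 5·1521 + 338; 1521 = 4·338 + 169; 338 = 2·169 + 0 → gcd = 169; 5239 = 169·31.
Back-substitution yields 1521·(21) + 7943·(-4) = 169, so one solution is u = 21·31 = 651, v = -4·31 = -124.
Solutions in u differ by 7943/169 = 47; the one in [0, 47) is 651 mod 47 = 40.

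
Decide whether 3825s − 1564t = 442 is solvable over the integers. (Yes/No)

Yes

gcd(3825, 1564): 3825 = 2·1564 + 697; 1564 = 2·697 + 170; 697 = 4·170 + 17; 170 = 10·17 + 0 → 17
17 divides 442, so a solution exists.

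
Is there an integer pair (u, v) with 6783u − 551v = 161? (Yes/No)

gcd(6783, 551): 6783 = 12·551 + 171; 551 = 3·171 + 38; 171 = 4·38 + 19; 38 = 2·19 + 0 → 19
19 does not divide 161, so a solution does not exist.

No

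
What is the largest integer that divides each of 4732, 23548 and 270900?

gcd(4732, 23548): 23548 = 4·4732 + 4620; 4732 = 1·4620 + 112; 4620 = 41·112 + 28; 112 = 4·28 + 0 → 28
gcd(28, 270900): 270900 = 9675·28 + 0 → 28

28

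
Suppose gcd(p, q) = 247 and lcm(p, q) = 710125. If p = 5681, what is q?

Using pq = gcd(p,q)·lcm(p,q) = 247·710125 = 175400875, we get q = 175400875/5681 = 30875.

30875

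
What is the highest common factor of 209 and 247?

Euclid: 247 = 1·209 + 38; 209 = 5·38 + 19; 38 = 2·19 + 0. Last nonzero remainder: 19.

19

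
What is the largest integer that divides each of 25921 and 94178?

Euclid: 94178 = 3·25921 + 16415; 25921 = 1·16415 + 9506; 16415 = 1·9506 + 6909; 9506 = 1·6909 + 2597; 6909 = 2·2597 + 1715; 2597 = 1·1715 + 882; 1715 = 1·882 + 833; 882 = 1·833 + 49; 833 = 17·49 + 0. Last nonzero remainder: 49.

49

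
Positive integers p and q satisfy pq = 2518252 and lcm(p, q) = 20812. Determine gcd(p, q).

121

gcd·lcm = product, so gcd = 2518252/20812 = 121.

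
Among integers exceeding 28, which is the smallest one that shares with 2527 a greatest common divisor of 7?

gcd(k, 2527) = 7 forces 7 | k; write k = 7s. Then gcd(7s, 7·361) = 7·gcd(s, 361), so need gcd(s, 361) = 1.
7s > 28 gives s ≥ 5. The least s ≥ 5 coprime to 361 is 5, so k = 7·5 = 35.

35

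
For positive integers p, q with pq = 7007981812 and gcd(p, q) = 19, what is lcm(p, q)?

gcd·lcm = product, so lcm = 7007981812/19 = 368841148.

368841148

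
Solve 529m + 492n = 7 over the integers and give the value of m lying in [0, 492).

gcd(529, 492) = 1 (Euclid: 529 = 1·492 + 37; 492 = 13·37 + 11; 37 = 3·11 + 4; 11 = 2·4 + 3; 4 = 1·3 + 1; 3 = 3·1 + 0), and 1 | 7.
Extended Euclid: 529·(133) + 492·(-143) = 1. Scale by 7: m₀ = 931.
General solution m = m₀ + 492t; reducing mod 492 gives m = 439 (and n = -472).

439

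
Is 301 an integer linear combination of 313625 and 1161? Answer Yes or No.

Yes

By Bézout, 313625x − 1161y = 301 has integer solutions iff gcd(313625, 1161) | 301.
Euclid: 313625 = 270·1161 + 155; 1161 = 7·155 + 76; 155 = 2·76 + 3; 76 = 25·3 + 1; 3 = 3·1 + 0. gcd = 1; 301 mod 1 = 0. Yes.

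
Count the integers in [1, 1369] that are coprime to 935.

938

935 = 5·11·17. Inclusion–exclusion on these primes:
1369 − ⌊1369/5⌋ − ⌊1369/11⌋ − ⌊1369/17⌋ + ⌊1369/55⌋ + ⌊1369/85⌋ + ⌊1369/187⌋ − ⌊1369/935⌋ = 938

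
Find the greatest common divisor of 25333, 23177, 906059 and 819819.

gcd(25333, 23177): 25333 = 1·23177 + 2156; 23177 = 10·2156 + 1617; 2156 = 1·1617 + 539; 1617 = 3·539 + 0 → 539
gcd(539, 906059): 906059 = 1681·539 + 0 → 539
gcd(539, 819819): 819819 = 1521·539 + 0 → 539

539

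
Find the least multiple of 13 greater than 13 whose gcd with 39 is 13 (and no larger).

26

Multiples of 13 above 13: 13·2, 13·3, … . Need the cofactor coprime to 39/13 = 3.
Checking s = 2, 3, … the first with gcd(s, 3) = 1 is s = 2, giving 26.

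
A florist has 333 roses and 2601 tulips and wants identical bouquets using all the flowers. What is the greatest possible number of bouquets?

9

Euclid: 2601 = 7·333 + 270; 333 = 1·270 + 63; 270 = 4·63 + 18; 63 = 3·18 + 9; 18 = 2·9 + 0. Last nonzero remainder: 9.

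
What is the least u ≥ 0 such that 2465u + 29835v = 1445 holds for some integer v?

49

Reduce mod 29835: 2465u ≡ 1445 (mod 29835). With g = gcd(2465, 29835) = 85 dividing 1445, divide through: 29u ≡ 17 (mod 351).
Since gcd(29, 351) = 1, u ≡ 17·(29)⁻¹ ≡ 49 (mod 351). Smallest non-negative: 49.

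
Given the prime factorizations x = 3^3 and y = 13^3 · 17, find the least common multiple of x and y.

max exponent per prime: 3^3 · 13^3 · 17 = 1008423

1008423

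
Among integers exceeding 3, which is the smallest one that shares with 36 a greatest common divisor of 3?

15

gcd(k, 36) = 3 forces 3 | k; write k = 3s. Then gcd(3s, 3·12) = 3·gcd(s, 12), so need gcd(s, 12) = 1.
3s > 3 gives s ≥ 2. The least s ≥ 2 coprime to 12 is 5, so k = 3·5 = 15.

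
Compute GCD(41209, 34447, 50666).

49

gcd(41209, 34447): 41209 = 1·34447 + 6762; 34447 = 5·6762 + 637; 6762 = 10·637 + 392; 637 = 1·392 + 245; 392 = 1·245 + 147; 245 = 1·147 + 98; 147 = 1·98 + 49; 98 = 2·49 + 0 → 49
gcd(49, 50666): 50666 = 1034·49 + 0 → 49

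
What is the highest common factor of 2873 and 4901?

169

2873 = 13² · 17
4901 = 13² · 29
Common: 13² = 169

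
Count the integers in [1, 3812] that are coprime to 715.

2559

Prime factors of 715: 5, 11, 13. Count integers ≤ 3812 divisible by none of them.
By inclusion–exclusion: 3812 − ⌊3812/5⌋ − ⌊3812/11⌋ − ⌊3812/13⌋ + ⌊3812/55⌋ + ⌊3812/65⌋ + ⌊3812/143⌋ − ⌊3812/715⌋ = 2559.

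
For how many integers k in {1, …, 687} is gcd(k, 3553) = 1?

3553 = 11·17·19. Inclusion–exclusion on these primes:
687 − ⌊687/11⌋ − ⌊687/17⌋ − ⌊687/19⌋ + ⌊687/187⌋ + ⌊687/209⌋ + ⌊687/323⌋ − ⌊687/3553⌋ = 557

557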